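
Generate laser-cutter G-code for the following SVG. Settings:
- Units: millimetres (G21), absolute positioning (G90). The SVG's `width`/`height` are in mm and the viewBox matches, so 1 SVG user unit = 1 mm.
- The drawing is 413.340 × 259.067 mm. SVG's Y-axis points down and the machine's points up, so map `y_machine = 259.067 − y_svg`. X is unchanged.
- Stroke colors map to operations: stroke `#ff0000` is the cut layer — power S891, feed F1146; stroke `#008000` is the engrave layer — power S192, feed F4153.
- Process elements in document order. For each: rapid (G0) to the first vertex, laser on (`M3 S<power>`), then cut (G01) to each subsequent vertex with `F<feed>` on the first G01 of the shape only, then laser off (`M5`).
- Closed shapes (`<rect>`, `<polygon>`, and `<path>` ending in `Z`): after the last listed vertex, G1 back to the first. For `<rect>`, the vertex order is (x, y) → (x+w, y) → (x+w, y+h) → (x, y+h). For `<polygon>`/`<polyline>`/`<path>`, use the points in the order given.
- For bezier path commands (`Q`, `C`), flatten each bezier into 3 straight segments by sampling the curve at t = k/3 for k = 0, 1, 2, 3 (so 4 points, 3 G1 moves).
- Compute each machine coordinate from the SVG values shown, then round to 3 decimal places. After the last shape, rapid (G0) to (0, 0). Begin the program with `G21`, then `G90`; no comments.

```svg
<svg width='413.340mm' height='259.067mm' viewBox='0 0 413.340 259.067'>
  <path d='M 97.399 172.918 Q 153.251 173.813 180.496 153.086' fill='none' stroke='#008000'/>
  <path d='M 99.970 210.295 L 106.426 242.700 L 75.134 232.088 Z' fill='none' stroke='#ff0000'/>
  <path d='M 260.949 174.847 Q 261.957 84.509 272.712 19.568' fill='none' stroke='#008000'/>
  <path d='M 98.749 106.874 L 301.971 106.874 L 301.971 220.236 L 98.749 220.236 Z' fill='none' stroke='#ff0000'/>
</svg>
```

G21
G90
G0 X97.399 Y86.149
M3 S192
G01 X131.455 Y87.955 F4153
G01 X159.154 Y94.565
G01 X180.496 Y105.981
M5
G0 X99.970 Y48.772
M3 S891
G01 X106.426 Y16.367 F1146
G01 X75.134 Y26.979
G01 X99.970 Y48.772
M5
G0 X260.949 Y84.220
M3 S192
G01 X262.704 Y141.623 F4153
G01 X266.625 Y193.383
G01 X272.712 Y239.499
M5
G0 X98.749 Y152.193
M3 S891
G01 X301.971 Y152.193 F1146
G01 X301.971 Y38.831
G01 X98.749 Y38.831
G01 X98.749 Y152.193
M5
G0 X0.000 Y0.000

viewBox `0 0 413.340 259.067` with mm width/height → 1 unit = 1 mm. Flip: y_m = 259.067 − y_svg.

**Shape 1** — `<path>` quadratic bezier, stroke `#008000` → engrave (S192, F4153). Control points (SVG): P0=(97.399,172.918), P1=(153.251,173.813), P2=(180.496,153.086); sampled at t=k/3. Machine vertices: (97.399,86.149) → (131.455,87.955) → (159.154,94.565) → (180.496,105.981). Open path.

**Shape 2** — `<path>` regular polygon, stroke `#ff0000` → cut (S891, F1146). Machine vertices: (99.970,48.772) → (106.426,16.367) → (75.134,26.979) → (99.970,48.772). Closed: final G1 returns to the first vertex.

**Shape 3** — `<path>` quadratic bezier, stroke `#008000` → engrave (S192, F4153). Control points (SVG): P0=(260.949,174.847), P1=(261.957,84.509), P2=(272.712,19.568); sampled at t=k/3. Machine vertices: (260.949,84.220) → (262.704,141.623) → (266.625,193.383) → (272.712,239.499). Open path.

**Shape 4** — `<path>` rectangle, stroke `#ff0000` → cut (S891, F1146). Machine vertices: (98.749,152.193) → (301.971,152.193) → (301.971,38.831) → (98.749,38.831) → (98.749,152.193). Closed: final G1 returns to the first vertex.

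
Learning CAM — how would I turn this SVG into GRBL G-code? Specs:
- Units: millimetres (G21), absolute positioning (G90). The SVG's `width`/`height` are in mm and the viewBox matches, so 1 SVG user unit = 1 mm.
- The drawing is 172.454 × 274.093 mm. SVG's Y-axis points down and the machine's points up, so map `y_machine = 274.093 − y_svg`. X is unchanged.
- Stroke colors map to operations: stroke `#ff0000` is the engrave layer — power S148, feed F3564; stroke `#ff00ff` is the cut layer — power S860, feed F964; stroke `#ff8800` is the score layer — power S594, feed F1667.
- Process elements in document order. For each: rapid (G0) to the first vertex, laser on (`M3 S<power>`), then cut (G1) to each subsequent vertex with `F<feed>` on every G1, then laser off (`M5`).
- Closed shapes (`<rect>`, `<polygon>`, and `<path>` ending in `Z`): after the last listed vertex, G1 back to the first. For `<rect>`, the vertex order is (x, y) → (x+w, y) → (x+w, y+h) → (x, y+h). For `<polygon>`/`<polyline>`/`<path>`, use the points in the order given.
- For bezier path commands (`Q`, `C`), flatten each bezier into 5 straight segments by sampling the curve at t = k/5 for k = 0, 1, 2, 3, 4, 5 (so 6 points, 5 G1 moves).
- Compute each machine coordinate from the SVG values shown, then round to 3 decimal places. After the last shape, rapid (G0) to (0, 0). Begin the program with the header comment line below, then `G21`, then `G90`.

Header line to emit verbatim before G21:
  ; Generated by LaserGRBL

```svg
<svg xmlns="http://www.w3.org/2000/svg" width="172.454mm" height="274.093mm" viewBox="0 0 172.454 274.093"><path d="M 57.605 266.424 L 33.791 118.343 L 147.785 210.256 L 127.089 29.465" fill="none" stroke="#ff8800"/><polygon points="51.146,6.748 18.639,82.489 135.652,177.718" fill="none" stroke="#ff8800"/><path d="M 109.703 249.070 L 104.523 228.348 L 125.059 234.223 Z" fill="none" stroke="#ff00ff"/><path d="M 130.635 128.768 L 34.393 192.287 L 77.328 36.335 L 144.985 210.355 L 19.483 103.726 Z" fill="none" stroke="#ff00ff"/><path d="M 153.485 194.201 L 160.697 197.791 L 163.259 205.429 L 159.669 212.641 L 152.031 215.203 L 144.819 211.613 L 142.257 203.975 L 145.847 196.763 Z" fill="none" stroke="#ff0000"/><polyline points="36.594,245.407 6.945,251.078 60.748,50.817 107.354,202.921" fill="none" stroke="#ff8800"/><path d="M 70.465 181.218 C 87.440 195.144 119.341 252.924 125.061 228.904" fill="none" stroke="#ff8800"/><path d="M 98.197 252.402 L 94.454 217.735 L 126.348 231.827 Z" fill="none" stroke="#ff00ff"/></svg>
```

; Generated by LaserGRBL
G21
G90
G0 X57.605 Y7.669
M3 S594
G1 X33.791 Y155.750 F1667
G1 X147.785 Y63.837 F1667
G1 X127.089 Y244.628 F1667
M5
G0 X51.146 Y267.345
M3 S594
G1 X18.639 Y191.604 F1667
G1 X135.652 Y96.375 F1667
G1 X51.146 Y267.345 F1667
M5
G0 X109.703 Y25.023
M3 S860
G1 X104.523 Y45.745 F964
G1 X125.059 Y39.870 F964
G1 X109.703 Y25.023 F964
M5
G0 X130.635 Y145.325
M3 S860
G1 X34.393 Y81.806 F964
G1 X77.328 Y237.758 F964
G1 X144.985 Y63.738 F964
G1 X19.483 Y170.367 F964
G1 X130.635 Y145.325 F964
M5
G0 X153.485 Y79.892
M3 S148
G1 X160.697 Y76.302 F3564
G1 X163.259 Y68.664 F3564
G1 X159.669 Y61.452 F3564
G1 X152.031 Y58.890 F3564
G1 X144.819 Y62.480 F3564
G1 X142.257 Y70.118 F3564
G1 X145.847 Y77.330 F3564
G1 X153.485 Y79.892 F3564
M5
G0 X36.594 Y28.686
M3 S594
G1 X6.945 Y23.015 F1667
G1 X60.748 Y223.276 F1667
G1 X107.354 Y71.172 F1667
M5
G0 X70.465 Y92.875
M3 S594
G1 X82.112 Y80.262 F1667
G1 X95.369 Y63.156 F1667
G1 X108.261 Y47.587 F1667
G1 X118.816 Y39.588 F1667
G1 X125.061 Y45.189 F1667
M5
G0 X98.197 Y21.691
M3 S860
G1 X94.454 Y56.358 F964
G1 X126.348 Y42.266 F964
G1 X98.197 Y21.691 F964
M5
G0 X0.000 Y0.000

Since the viewBox matches the mm dimensions, user units are millimetres directly. The only transform is the Y-flip y_m = 274.093 − y_svg.

Shape 1 is a open polyline drawn with `<path>`. Its stroke #ff8800 means score at S594, F1667. After flipping Y the toolpath is (57.605,7.669) → (33.791,155.750) → (147.785,63.837) → (127.089,244.628).

Shape 2 is a closed polygon drawn with `<polygon>`. Its stroke #ff8800 means score at S594, F1667. After flipping Y the toolpath is (51.146,267.345) → (18.639,191.604) → (135.652,96.375) → (51.146,267.345), returning to the start.

Shape 3 is a regular polygon drawn with `<path>`. Its stroke #ff00ff means cut at S860, F964. After flipping Y the toolpath is (109.703,25.023) → (104.523,45.745) → (125.059,39.870) → (109.703,25.023), returning to the start.

Shape 4 is a closed polygon drawn with `<path>`. Its stroke #ff00ff means cut at S860, F964. After flipping Y the toolpath is (130.635,145.325) → (34.393,81.806) → (77.328,237.758) → (144.985,63.738) → (19.483,170.367) → (130.635,145.325), returning to the start.

Shape 5 is a regular polygon drawn with `<path>`. Its stroke #ff0000 means engrave at S148, F3564. After flipping Y the toolpath is (153.485,79.892) → (160.697,76.302) → (163.259,68.664) → (159.669,61.452) → (152.031,58.890) → (144.819,62.480) → (142.257,70.118) → (145.847,77.330) → (153.485,79.892), returning to the start.

Shape 6 is a open polyline drawn with `<polyline>`. Its stroke #ff8800 means score at S594, F1667. After flipping Y the toolpath is (36.594,28.686) → (6.945,23.015) → (60.748,223.276) → (107.354,71.172).

Shape 7 is a cubic bezier drawn with `<path>`. Its stroke #ff8800 means score at S594, F1667. After flipping Y the toolpath is (70.465,92.875) → (82.112,80.262) → (95.369,63.156) → (108.261,47.587) → (118.816,39.588) → (125.061,45.189).

Shape 8 is a regular polygon drawn with `<path>`. Its stroke #ff00ff means cut at S860, F964. After flipping Y the toolpath is (98.197,21.691) → (94.454,56.358) → (126.348,42.266) → (98.197,21.691), returning to the start.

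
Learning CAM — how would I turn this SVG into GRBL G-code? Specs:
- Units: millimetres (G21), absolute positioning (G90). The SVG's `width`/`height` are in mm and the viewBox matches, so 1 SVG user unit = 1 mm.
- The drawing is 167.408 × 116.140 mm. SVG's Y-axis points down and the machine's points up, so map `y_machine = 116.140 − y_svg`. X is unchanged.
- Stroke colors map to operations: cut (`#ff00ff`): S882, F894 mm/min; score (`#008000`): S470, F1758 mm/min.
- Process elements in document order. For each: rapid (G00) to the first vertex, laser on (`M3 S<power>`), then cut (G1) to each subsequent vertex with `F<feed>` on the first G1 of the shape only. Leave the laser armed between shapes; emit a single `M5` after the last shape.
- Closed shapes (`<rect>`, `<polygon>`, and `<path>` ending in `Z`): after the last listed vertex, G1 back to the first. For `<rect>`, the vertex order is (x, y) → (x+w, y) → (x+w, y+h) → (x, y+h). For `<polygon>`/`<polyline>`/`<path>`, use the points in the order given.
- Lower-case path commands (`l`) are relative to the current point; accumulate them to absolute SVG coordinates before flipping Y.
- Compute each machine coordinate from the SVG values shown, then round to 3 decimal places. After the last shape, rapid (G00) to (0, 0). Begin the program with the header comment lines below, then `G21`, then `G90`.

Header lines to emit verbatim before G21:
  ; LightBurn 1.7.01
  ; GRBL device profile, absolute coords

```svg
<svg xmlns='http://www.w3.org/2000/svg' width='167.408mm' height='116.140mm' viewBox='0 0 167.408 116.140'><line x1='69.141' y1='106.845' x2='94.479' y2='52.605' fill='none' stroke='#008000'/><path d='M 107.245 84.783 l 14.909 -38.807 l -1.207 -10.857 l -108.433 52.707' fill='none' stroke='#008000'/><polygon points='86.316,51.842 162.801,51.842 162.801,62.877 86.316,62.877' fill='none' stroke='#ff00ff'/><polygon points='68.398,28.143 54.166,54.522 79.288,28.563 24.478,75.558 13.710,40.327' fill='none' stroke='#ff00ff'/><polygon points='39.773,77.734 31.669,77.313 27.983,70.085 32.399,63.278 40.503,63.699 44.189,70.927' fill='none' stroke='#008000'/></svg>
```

; LightBurn 1.7.01
; GRBL device profile, absolute coords
G21
G90
G00 X69.141 Y9.295
M3 S470
G1 X94.479 Y63.535 F1758
G00 X107.245 Y31.357
M3 S470
G1 X122.154 Y70.164 F1758
G1 X120.947 Y81.021
G1 X12.514 Y28.314
G00 X86.316 Y64.298
M3 S882
G1 X162.801 Y64.298 F894
G1 X162.801 Y53.263
G1 X86.316 Y53.263
G1 X86.316 Y64.298
G00 X68.398 Y87.997
M3 S882
G1 X54.166 Y61.618 F894
G1 X79.288 Y87.577
G1 X24.478 Y40.582
G1 X13.710 Y75.813
G1 X68.398 Y87.997
G00 X39.773 Y38.406
M3 S470
G1 X31.669 Y38.827 F1758
G1 X27.983 Y46.055
G1 X32.399 Y52.862
G1 X40.503 Y52.441
G1 X44.189 Y45.213
G1 X39.773 Y38.406
M5
G00 X0.000 Y0.000

Since the viewBox matches the mm dimensions, user units are millimetres directly. The only transform is the Y-flip y_m = 116.140 − y_svg.

Shape 1 is a line segment drawn with `<line>`. Its stroke #008000 means score at S470, F1758. After flipping Y the toolpath is (69.141,9.295) → (94.479,63.535).

Shape 2 is a open polyline drawn with `<path>`. Its stroke #008000 means score at S470, F1758. After flipping Y the toolpath is (107.245,31.357) → (122.154,70.164) → (120.947,81.021) → (12.514,28.314).

Shape 3 is a rectangle drawn with `<polygon>`. Its stroke #ff00ff means cut at S882, F894. After flipping Y the toolpath is (86.316,64.298) → (162.801,64.298) → (162.801,53.263) → (86.316,53.263) → (86.316,64.298), returning to the start.

Shape 4 is a closed polygon drawn with `<polygon>`. Its stroke #ff00ff means cut at S882, F894. After flipping Y the toolpath is (68.398,87.997) → (54.166,61.618) → (79.288,87.577) → (24.478,40.582) → (13.710,75.813) → (68.398,87.997), returning to the start.

Shape 5 is a regular polygon drawn with `<polygon>`. Its stroke #008000 means score at S470, F1758. After flipping Y the toolpath is (39.773,38.406) → (31.669,38.827) → (27.983,46.055) → (32.399,52.862) → (40.503,52.441) → (44.189,45.213) → (39.773,38.406), returning to the start.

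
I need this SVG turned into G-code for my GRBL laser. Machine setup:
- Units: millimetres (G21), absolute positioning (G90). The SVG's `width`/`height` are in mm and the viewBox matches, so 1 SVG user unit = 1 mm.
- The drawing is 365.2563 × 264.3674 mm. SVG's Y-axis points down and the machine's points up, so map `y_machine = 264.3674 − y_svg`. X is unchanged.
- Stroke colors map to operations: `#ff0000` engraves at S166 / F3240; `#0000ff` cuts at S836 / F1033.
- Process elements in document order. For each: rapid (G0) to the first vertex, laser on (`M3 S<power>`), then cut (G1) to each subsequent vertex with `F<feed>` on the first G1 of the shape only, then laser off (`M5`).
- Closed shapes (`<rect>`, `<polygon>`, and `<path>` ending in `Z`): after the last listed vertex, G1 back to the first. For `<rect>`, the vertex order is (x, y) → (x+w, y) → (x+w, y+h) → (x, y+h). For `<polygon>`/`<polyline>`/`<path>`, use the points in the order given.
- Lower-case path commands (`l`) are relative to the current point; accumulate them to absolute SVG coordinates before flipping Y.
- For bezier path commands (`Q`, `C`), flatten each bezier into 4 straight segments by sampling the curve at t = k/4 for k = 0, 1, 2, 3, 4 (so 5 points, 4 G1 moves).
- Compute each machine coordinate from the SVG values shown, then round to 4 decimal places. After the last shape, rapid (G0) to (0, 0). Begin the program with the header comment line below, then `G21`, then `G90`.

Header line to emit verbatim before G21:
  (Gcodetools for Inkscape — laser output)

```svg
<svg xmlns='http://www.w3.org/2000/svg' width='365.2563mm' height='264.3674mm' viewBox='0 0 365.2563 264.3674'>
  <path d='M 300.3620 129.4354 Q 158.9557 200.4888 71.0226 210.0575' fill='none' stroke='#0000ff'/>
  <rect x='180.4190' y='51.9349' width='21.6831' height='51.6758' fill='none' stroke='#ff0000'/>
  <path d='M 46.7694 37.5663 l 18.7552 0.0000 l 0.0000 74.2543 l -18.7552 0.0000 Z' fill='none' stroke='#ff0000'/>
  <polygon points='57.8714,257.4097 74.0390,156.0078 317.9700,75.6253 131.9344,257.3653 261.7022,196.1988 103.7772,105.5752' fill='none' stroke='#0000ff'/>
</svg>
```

viewBox `0 0 365.2563 264.3674` with mm width/height → 1 unit = 1 mm. Flip: y_m = 264.3674 − y_svg.

**Shape 1** — `<path>` quadratic bezier, stroke `#0000ff` → cut (S836, F1033). Control points (SVG): P0=(300.3620,129.4354), P1=(158.9557,200.4888), P2=(71.0226,210.0575); sampled at t=k/4. Machine vertices: (300.3620,134.9320) → (233.0009,103.2481) → (172.3240,79.2498) → (118.3312,62.9370) → (71.0226,54.3099). Open path.

**Shape 2** — `<rect>` rectangle, stroke `#ff0000` → engrave (S166, F3240). Machine vertices: (180.4190,212.4325) → (202.1021,212.4325) → (202.1021,160.7567) → (180.4190,160.7567) → (180.4190,212.4325). Closed: final G1 returns to the first vertex.

**Shape 3** — `<path>` rectangle, stroke `#ff0000` → engrave (S166, F3240). Machine vertices: (46.7694,226.8011) → (65.5246,226.8011) → (65.5246,152.5468) → (46.7694,152.5468) → (46.7694,226.8011). Closed: final G1 returns to the first vertex.

**Shape 4** — `<polygon>` closed polygon, stroke `#0000ff` → cut (S836, F1033). Machine vertices: (57.8714,6.9577) → (74.0390,108.3596) → (317.9700,188.7421) → (131.9344,7.0021) → (261.7022,68.1686) → (103.7772,158.7922) → (57.8714,6.9577). Closed: final G1 returns to the first vertex.

(Gcodetools for Inkscape — laser output)
G21
G90
G0 X300.3620 Y134.9320
M3 S836
G1 X233.0009 Y103.2481 F1033
G1 X172.3240 Y79.2498
G1 X118.3312 Y62.9370
G1 X71.0226 Y54.3099
M5
G0 X180.4190 Y212.4325
M3 S166
G1 X202.1021 Y212.4325 F3240
G1 X202.1021 Y160.7567
G1 X180.4190 Y160.7567
G1 X180.4190 Y212.4325
M5
G0 X46.7694 Y226.8011
M3 S166
G1 X65.5246 Y226.8011 F3240
G1 X65.5246 Y152.5468
G1 X46.7694 Y152.5468
G1 X46.7694 Y226.8011
M5
G0 X57.8714 Y6.9577
M3 S836
G1 X74.0390 Y108.3596 F1033
G1 X317.9700 Y188.7421
G1 X131.9344 Y7.0021
G1 X261.7022 Y68.1686
G1 X103.7772 Y158.7922
G1 X57.8714 Y6.9577
M5
G0 X0.0000 Y0.0000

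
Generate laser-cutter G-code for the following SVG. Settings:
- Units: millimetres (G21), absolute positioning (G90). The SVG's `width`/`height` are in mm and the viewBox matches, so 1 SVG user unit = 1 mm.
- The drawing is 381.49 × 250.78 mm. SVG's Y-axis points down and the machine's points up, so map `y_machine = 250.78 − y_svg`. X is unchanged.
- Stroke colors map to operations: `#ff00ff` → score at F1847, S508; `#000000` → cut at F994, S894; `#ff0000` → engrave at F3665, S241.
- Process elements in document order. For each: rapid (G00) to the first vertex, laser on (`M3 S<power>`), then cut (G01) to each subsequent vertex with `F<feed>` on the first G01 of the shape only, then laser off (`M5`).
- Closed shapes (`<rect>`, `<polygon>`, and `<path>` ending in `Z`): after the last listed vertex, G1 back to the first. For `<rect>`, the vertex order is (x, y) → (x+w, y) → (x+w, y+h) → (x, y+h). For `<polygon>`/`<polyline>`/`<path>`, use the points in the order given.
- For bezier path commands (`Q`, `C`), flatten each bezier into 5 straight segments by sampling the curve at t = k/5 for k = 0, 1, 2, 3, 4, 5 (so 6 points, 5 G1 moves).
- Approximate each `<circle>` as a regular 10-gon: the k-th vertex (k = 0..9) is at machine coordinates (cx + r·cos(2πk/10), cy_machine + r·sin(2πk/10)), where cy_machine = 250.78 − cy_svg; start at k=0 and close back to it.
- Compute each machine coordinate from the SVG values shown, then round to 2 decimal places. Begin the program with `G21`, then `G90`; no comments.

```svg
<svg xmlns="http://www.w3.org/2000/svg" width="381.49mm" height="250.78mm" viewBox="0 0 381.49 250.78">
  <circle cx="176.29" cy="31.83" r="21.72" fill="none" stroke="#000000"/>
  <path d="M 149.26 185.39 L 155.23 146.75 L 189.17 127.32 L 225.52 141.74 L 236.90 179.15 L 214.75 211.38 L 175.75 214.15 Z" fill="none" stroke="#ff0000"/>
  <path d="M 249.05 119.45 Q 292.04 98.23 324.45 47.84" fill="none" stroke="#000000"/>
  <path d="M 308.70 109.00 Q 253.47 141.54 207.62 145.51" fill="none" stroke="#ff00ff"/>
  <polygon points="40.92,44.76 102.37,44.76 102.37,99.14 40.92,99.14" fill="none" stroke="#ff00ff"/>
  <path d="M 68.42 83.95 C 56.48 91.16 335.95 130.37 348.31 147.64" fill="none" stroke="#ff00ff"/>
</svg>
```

G21
G90
G00 X198.01 Y218.95
M3 S894
G01 X193.86 Y231.72 F994
G01 X183.00 Y239.61
G01 X169.58 Y239.61
G01 X158.72 Y231.72
G01 X154.57 Y218.95
G01 X158.72 Y206.18
G01 X169.58 Y198.29
G01 X183.00 Y198.29
G01 X193.86 Y206.18
G01 X198.01 Y218.95
M5
G00 X149.26 Y65.39
M3 S241
G01 X155.23 Y104.03 F3665
G01 X189.17 Y123.46
G01 X225.52 Y109.04
G01 X236.90 Y71.63
G01 X214.75 Y39.40
G01 X175.75 Y36.63
G01 X149.26 Y65.39
M5
G00 X249.05 Y131.33
M3 S894
G01 X265.82 Y140.98 F994
G01 X281.75 Y152.97
G01 X296.83 Y167.30
G01 X311.06 Y183.95
G01 X324.45 Y202.94
M5
G00 X308.70 Y141.78
M3 S508
G01 X286.98 Y129.91 F1847
G01 X266.02 Y120.32
G01 X245.80 Y113.02
G01 X226.34 Y108.00
G01 X207.62 Y105.27
M5
G00 X40.92 Y206.02
M3 S508
G01 X102.37 Y206.02 F1847
G01 X102.37 Y151.64
G01 X40.92 Y151.64
G01 X40.92 Y206.02
M5
G00 X68.42 Y166.83
M3 S508
G01 X91.76 Y159.10 F1847
G01 X158.22 Y146.27
G01 X241.01 Y130.94
G01 X313.31 Y115.70
G01 X348.31 Y103.14
M5

viewBox `0 0 381.49 250.78` with mm width/height → 1 unit = 1 mm. Flip: y_m = 250.78 − y_svg.

**Shape 1** — `<circle>` circle, stroke `#000000` → cut (S894, F994). Machine vertices: (198.01,218.95) → (193.86,231.72) → (183.00,239.61) → (169.58,239.61) → (158.72,231.72) → (154.57,218.95) → (158.72,206.18) → (169.58,198.29) → (183.00,198.29) → (193.86,206.18) → (198.01,218.95). Closed: final G1 returns to the first vertex.

**Shape 2** — `<path>` regular polygon, stroke `#ff0000` → engrave (S241, F3665). Machine vertices: (149.26,65.39) → (155.23,104.03) → (189.17,123.46) → (225.52,109.04) → (236.90,71.63) → (214.75,39.40) → (175.75,36.63) → (149.26,65.39). Closed: final G1 returns to the first vertex.

**Shape 3** — `<path>` quadratic bezier, stroke `#000000` → cut (S894, F994). Control points (SVG): P0=(249.05,119.45), P1=(292.04,98.23), P2=(324.45,47.84); sampled at t=k/5. Machine vertices: (249.05,131.33) → (265.82,140.98) → (281.75,152.97) → (296.83,167.30) → (311.06,183.95) → (324.45,202.94). Open path.

**Shape 4** — `<path>` quadratic bezier, stroke `#ff00ff` → score (S508, F1847). Control points (SVG): P0=(308.70,109.00), P1=(253.47,141.54), P2=(207.62,145.51); sampled at t=k/5. Machine vertices: (308.70,141.78) → (286.98,129.91) → (266.02,120.32) → (245.80,113.02) → (226.34,108.00) → (207.62,105.27). Open path.

**Shape 5** — `<polygon>` rectangle, stroke `#ff00ff` → score (S508, F1847). Machine vertices: (40.92,206.02) → (102.37,206.02) → (102.37,151.64) → (40.92,151.64) → (40.92,206.02). Closed: final G1 returns to the first vertex.

**Shape 6** — `<path>` cubic bezier, stroke `#ff00ff` → score (S508, F1847). Control points (SVG): P0=(68.42,83.95), P1=(56.48,91.16), P2=(335.95,130.37), P3=(348.31,147.64); sampled at t=k/5. Machine vertices: (68.42,166.83) → (91.76,159.10) → (158.22,146.27) → (241.01,130.94) → (313.31,115.70) → (348.31,103.14). Open path.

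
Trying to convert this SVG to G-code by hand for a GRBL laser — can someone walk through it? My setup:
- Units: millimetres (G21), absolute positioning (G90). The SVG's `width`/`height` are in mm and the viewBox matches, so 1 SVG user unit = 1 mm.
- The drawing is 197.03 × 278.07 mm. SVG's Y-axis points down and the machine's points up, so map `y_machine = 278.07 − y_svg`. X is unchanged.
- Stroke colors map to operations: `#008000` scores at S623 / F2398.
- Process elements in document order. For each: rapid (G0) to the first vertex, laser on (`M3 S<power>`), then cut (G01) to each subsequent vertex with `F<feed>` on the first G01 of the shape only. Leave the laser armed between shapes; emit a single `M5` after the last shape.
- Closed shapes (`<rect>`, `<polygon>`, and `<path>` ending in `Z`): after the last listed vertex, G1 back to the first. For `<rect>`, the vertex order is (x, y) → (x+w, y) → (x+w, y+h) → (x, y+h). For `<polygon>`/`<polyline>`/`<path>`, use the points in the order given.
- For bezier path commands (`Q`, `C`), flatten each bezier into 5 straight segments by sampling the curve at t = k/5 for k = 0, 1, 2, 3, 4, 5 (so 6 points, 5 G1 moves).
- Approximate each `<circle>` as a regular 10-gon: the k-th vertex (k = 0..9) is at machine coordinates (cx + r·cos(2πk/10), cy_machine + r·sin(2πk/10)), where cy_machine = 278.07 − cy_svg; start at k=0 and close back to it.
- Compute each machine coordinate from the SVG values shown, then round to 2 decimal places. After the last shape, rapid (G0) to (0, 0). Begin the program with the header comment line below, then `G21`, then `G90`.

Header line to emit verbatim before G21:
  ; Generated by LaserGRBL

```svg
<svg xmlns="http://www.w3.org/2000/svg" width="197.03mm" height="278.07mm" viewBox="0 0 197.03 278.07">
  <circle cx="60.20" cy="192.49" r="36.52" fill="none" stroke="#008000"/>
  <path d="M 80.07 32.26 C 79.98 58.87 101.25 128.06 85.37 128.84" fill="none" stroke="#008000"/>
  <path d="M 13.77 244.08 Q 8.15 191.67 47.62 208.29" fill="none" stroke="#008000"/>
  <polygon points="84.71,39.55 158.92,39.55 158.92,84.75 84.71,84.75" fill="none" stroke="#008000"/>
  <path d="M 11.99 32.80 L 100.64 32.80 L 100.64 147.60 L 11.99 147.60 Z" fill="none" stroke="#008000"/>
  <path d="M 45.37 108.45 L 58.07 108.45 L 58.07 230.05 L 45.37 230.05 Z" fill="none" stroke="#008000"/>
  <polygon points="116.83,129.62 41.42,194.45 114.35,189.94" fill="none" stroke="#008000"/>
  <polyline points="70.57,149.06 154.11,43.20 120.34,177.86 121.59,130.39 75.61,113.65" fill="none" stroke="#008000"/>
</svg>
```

Since the viewBox matches the mm dimensions, user units are millimetres directly. The only transform is the Y-flip y_m = 278.07 − y_svg.

Shape 1 is a circle drawn with `<circle>`. Its stroke #008000 means score at S623, F2398. After flipping Y the toolpath is (96.72,85.58) → (89.75,107.05) → (71.49,120.31) → (48.91,120.31) → (30.65,107.05) → (23.68,85.58) → (30.65,64.11) → (48.91,50.85) → (71.49,50.85) → (89.75,64.11) → (96.72,85.58), returning to the start.

Shape 2 is a cubic bezier drawn with `<path>`. Its stroke #008000 means score at S623, F2398. After flipping Y the toolpath is (80.07,245.81) → (82.11,225.62) → (86.47,200.54) → (90.34,175.90) → (90.91,157.02) → (85.37,149.23).

Shape 3 is a quadratic bezier drawn with `<path>`. Its stroke #008000 means score at S623, F2398. After flipping Y the toolpath is (13.77,33.99) → (13.33,52.19) → (16.49,64.87) → (23.26,72.03) → (33.64,73.67) → (47.62,69.78).

Shape 4 is a rectangle drawn with `<polygon>`. Its stroke #008000 means score at S623, F2398. After flipping Y the toolpath is (84.71,238.52) → (158.92,238.52) → (158.92,193.32) → (84.71,193.32) → (84.71,238.52), returning to the start.

Shape 5 is a rectangle drawn with `<path>`. Its stroke #008000 means score at S623, F2398. After flipping Y the toolpath is (11.99,245.27) → (100.64,245.27) → (100.64,130.47) → (11.99,130.47) → (11.99,245.27), returning to the start.

Shape 6 is a rectangle drawn with `<path>`. Its stroke #008000 means score at S623, F2398. After flipping Y the toolpath is (45.37,169.62) → (58.07,169.62) → (58.07,48.02) → (45.37,48.02) → (45.37,169.62), returning to the start.

Shape 7 is a closed polygon drawn with `<polygon>`. Its stroke #008000 means score at S623, F2398. After flipping Y the toolpath is (116.83,148.45) → (41.42,83.62) → (114.35,88.13) → (116.83,148.45), returning to the start.

Shape 8 is a open polyline drawn with `<polyline>`. Its stroke #008000 means score at S623, F2398. After flipping Y the toolpath is (70.57,129.01) → (154.11,234.87) → (120.34,100.21) → (121.59,147.68) → (75.61,164.42).

; Generated by LaserGRBL
G21
G90
G0 X96.72 Y85.58
M3 S623
G01 X89.75 Y107.05 F2398
G01 X71.49 Y120.31
G01 X48.91 Y120.31
G01 X30.65 Y107.05
G01 X23.68 Y85.58
G01 X30.65 Y64.11
G01 X48.91 Y50.85
G01 X71.49 Y50.85
G01 X89.75 Y64.11
G01 X96.72 Y85.58
G0 X80.07 Y245.81
M3 S623
G01 X82.11 Y225.62 F2398
G01 X86.47 Y200.54
G01 X90.34 Y175.90
G01 X90.91 Y157.02
G01 X85.37 Y149.23
G0 X13.77 Y33.99
M3 S623
G01 X13.33 Y52.19 F2398
G01 X16.49 Y64.87
G01 X23.26 Y72.03
G01 X33.64 Y73.67
G01 X47.62 Y69.78
G0 X84.71 Y238.52
M3 S623
G01 X158.92 Y238.52 F2398
G01 X158.92 Y193.32
G01 X84.71 Y193.32
G01 X84.71 Y238.52
G0 X11.99 Y245.27
M3 S623
G01 X100.64 Y245.27 F2398
G01 X100.64 Y130.47
G01 X11.99 Y130.47
G01 X11.99 Y245.27
G0 X45.37 Y169.62
M3 S623
G01 X58.07 Y169.62 F2398
G01 X58.07 Y48.02
G01 X45.37 Y48.02
G01 X45.37 Y169.62
G0 X116.83 Y148.45
M3 S623
G01 X41.42 Y83.62 F2398
G01 X114.35 Y88.13
G01 X116.83 Y148.45
G0 X70.57 Y129.01
M3 S623
G01 X154.11 Y234.87 F2398
G01 X120.34 Y100.21
G01 X121.59 Y147.68
G01 X75.61 Y164.42
M5
G0 X0.00 Y0.00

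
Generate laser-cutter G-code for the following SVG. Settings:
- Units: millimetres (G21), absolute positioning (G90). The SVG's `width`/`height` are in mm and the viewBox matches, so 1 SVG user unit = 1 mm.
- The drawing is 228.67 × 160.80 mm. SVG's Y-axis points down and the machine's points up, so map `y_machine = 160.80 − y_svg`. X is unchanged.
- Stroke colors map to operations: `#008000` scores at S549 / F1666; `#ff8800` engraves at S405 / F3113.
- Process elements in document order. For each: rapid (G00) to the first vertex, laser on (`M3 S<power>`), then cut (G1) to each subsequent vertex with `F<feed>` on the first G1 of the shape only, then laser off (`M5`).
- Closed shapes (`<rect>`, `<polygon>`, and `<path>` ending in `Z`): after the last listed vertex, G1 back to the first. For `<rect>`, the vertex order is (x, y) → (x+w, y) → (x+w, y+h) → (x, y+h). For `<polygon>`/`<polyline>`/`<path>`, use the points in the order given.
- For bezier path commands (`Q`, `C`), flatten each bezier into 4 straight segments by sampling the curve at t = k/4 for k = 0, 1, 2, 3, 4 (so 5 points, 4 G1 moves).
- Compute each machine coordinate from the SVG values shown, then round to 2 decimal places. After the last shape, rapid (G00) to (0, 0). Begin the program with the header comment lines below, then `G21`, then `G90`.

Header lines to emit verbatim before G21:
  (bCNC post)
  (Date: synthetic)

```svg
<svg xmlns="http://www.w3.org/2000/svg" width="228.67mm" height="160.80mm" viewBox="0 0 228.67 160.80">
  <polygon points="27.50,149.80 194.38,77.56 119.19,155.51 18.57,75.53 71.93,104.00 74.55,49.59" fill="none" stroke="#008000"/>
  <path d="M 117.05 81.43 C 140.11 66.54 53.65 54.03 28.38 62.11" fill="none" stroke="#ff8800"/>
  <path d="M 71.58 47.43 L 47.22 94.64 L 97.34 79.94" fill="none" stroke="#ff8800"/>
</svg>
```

1 u = 1 mm; y_m = 160.80 − y.

[1] `<polygon>` closed polygon, #008000→score S549 F1666: (27.50,11.00) → (194.38,83.24) → (119.19,5.29) → (18.57,85.27) → (71.93,56.80) → (74.55,111.21) → (27.50,11.00) (closed)

[2] `<path>` cubic bezier, #ff8800→engrave S405 F3113: (117.05,79.37) → (116.48,89.81) → (90.84,97.64) → (56.14,101.17) → (28.38,98.69)

[3] `<path>` open polyline, #ff8800→engrave S405 F3113: (71.58,113.37) → (47.22,66.16) → (97.34,80.86)

(bCNC post)
(Date: synthetic)
G21
G90
G00 X27.50 Y11.00
M3 S549
G1 X194.38 Y83.24 F1666
G1 X119.19 Y5.29
G1 X18.57 Y85.27
G1 X71.93 Y56.80
G1 X74.55 Y111.21
G1 X27.50 Y11.00
M5
G00 X117.05 Y79.37
M3 S405
G1 X116.48 Y89.81 F3113
G1 X90.84 Y97.64
G1 X56.14 Y101.17
G1 X28.38 Y98.69
M5
G00 X71.58 Y113.37
M3 S405
G1 X47.22 Y66.16 F3113
G1 X97.34 Y80.86
M5
G00 X0.00 Y0.00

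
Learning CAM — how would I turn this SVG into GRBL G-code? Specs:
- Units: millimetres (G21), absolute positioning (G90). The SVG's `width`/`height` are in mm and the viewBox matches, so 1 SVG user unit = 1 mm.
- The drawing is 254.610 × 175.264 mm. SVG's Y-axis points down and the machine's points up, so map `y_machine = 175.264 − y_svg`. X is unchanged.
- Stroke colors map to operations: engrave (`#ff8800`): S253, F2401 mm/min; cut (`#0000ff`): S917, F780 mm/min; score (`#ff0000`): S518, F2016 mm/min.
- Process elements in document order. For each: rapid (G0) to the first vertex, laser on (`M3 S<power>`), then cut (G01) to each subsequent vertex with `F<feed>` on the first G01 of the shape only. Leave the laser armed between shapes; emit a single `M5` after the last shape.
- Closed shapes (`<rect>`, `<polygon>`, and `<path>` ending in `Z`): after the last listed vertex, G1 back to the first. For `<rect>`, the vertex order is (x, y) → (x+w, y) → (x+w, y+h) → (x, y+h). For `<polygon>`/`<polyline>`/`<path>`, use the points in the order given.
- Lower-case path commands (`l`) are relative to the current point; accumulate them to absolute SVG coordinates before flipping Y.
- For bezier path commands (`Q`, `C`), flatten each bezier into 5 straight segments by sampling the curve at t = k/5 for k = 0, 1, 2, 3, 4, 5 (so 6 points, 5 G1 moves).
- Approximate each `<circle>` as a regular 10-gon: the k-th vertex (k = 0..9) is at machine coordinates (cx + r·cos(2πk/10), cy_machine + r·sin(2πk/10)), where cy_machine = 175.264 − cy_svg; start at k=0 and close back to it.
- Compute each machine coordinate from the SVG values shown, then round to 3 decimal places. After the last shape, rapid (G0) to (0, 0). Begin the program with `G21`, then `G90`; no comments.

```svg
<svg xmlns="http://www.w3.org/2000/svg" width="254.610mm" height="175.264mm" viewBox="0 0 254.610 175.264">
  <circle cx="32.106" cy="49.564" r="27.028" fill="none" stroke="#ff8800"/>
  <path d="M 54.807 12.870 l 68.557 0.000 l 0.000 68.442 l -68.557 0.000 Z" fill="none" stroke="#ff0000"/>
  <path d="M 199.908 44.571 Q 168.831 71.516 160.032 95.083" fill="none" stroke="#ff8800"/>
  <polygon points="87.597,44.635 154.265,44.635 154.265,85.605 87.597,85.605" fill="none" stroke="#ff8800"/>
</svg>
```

G21
G90
G0 X59.134 Y125.700
M3 S253
G01 X53.972 Y141.587 F2401
G01 X40.458 Y151.405
G01 X23.754 Y151.405
G01 X10.240 Y141.587
G01 X5.078 Y125.700
G01 X10.240 Y109.813
G01 X23.754 Y99.995
G01 X40.458 Y99.995
G01 X53.972 Y109.813
G01 X59.134 Y125.700
G0 X54.807 Y162.394
M3 S518
G01 X123.364 Y162.394 F2016
G01 X123.364 Y93.952
G01 X54.807 Y93.952
G01 X54.807 Y162.394
G0 X199.908 Y130.693
M3 S253
G01 X188.368 Y120.050 F2401
G01 X178.611 Y109.677
G01 X170.636 Y99.575
G01 X164.443 Y89.743
G01 X160.032 Y80.181
G0 X87.597 Y130.629
M3 S253
G01 X154.265 Y130.629 F2401
G01 X154.265 Y89.659
G01 X87.597 Y89.659
G01 X87.597 Y130.629
M5
G0 X0.000 Y0.000

viewBox `0 0 254.610 175.264` with mm width/height → 1 unit = 1 mm. Flip: y_m = 175.264 − y_svg.

**Shape 1** — `<circle>` circle, stroke `#ff8800` → engrave (S253, F2401). Machine vertices: (59.134,125.700) → (53.972,141.587) → (40.458,151.405) → (23.754,151.405) → (10.240,141.587) → (5.078,125.700) → (10.240,109.813) → (23.754,99.995) → (40.458,99.995) → (53.972,109.813) → (59.134,125.700). Closed: final G1 returns to the first vertex.

**Shape 2** — `<path>` rectangle, stroke `#ff0000` → score (S518, F2016). Machine vertices: (54.807,162.394) → (123.364,162.394) → (123.364,93.952) → (54.807,93.952) → (54.807,162.394). Closed: final G1 returns to the first vertex.

**Shape 3** — `<path>` quadratic bezier, stroke `#ff8800` → engrave (S253, F2401). Control points (SVG): P0=(199.908,44.571), P1=(168.831,71.516), P2=(160.032,95.083); sampled at t=k/5. Machine vertices: (199.908,130.693) → (188.368,120.050) → (178.611,109.677) → (170.636,99.575) → (164.443,89.743) → (160.032,80.181). Open path.

**Shape 4** — `<polygon>` rectangle, stroke `#ff8800` → engrave (S253, F2401). Machine vertices: (87.597,130.629) → (154.265,130.629) → (154.265,89.659) → (87.597,89.659) → (87.597,130.629). Closed: final G1 returns to the first vertex.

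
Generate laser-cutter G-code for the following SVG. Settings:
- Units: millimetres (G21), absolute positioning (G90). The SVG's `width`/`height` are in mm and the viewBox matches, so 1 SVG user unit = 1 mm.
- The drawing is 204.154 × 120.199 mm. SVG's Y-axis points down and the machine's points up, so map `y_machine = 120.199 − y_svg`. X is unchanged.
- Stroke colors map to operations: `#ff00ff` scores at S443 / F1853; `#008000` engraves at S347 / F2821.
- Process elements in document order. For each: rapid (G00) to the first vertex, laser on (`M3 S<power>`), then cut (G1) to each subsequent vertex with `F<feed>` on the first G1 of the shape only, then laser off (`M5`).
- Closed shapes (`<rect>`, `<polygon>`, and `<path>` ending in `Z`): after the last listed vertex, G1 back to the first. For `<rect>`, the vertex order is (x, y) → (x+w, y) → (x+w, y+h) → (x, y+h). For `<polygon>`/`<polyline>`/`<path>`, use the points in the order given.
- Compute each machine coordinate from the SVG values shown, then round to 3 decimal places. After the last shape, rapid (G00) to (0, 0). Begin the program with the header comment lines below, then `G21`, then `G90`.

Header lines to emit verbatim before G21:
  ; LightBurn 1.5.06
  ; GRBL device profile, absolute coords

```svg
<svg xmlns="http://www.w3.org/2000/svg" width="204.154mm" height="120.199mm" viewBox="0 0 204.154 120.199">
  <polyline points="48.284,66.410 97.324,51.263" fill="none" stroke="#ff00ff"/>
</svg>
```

viewBox `0 0 204.154 120.199` with mm width/height → 1 unit = 1 mm. Flip: y_m = 120.199 − y_svg.

**Shape 1** — `<polyline>` line segment, stroke `#ff00ff` → score (S443, F1853). Machine vertices: (48.284,53.789) → (97.324,68.936). Open path.

; LightBurn 1.5.06
; GRBL device profile, absolute coords
G21
G90
G00 X48.284 Y53.789
M3 S443
G1 X97.324 Y68.936 F1853
M5
G00 X0.000 Y0.000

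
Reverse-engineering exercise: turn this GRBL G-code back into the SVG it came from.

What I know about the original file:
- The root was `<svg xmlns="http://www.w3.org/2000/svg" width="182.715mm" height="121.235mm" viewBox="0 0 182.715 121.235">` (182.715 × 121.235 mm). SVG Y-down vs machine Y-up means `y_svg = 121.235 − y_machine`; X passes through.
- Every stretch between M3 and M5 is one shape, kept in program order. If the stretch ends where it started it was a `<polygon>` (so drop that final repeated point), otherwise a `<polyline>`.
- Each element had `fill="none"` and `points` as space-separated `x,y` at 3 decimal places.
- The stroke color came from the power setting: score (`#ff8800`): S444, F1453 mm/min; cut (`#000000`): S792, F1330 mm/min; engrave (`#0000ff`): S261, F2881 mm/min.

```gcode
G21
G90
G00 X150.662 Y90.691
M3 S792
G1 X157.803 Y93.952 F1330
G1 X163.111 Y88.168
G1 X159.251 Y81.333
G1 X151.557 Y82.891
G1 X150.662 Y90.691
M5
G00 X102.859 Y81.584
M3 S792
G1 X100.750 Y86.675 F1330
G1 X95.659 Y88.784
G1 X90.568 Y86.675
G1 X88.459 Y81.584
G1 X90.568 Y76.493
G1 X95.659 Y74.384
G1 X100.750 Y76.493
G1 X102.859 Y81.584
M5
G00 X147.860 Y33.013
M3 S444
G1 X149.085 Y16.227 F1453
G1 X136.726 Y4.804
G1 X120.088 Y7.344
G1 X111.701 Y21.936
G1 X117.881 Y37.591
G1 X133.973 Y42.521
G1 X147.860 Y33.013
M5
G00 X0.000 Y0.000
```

Machine Y-up, SVG Y-down with viewBox height 121.235, so y_svg = 121.235 − y_machine; X carries over.

Run 1: S792 ⇒ cut layer `#000000`. The run returns to its start, so emit a `<polygon>` with points (Y-flipped): 150.662,30.544 157.803,27.283 163.111,33.067 159.251,39.902 151.557,38.344.

Run 2: the run's S792 means `#000000` (cut). The run returns to its start, so emit a `<polygon>` with points (Y-flipped): 102.859,39.651 100.750,34.560 95.659,32.451 90.568,34.560 88.459,39.651 90.568,44.742 95.659,46.851 100.750,44.742.

Run 3: power S444 maps to stroke `#ff8800` (score). The run returns to its start, so emit a `<polygon>` with points (Y-flipped): 147.860,88.222 149.085,105.008 136.726,116.431 120.088,113.891 111.701,99.299 117.881,83.644 133.973,78.714.

<svg xmlns="http://www.w3.org/2000/svg" width="182.715mm" height="121.235mm" viewBox="0 0 182.715 121.235">
  <polygon points="150.662,30.544 157.803,27.283 163.111,33.067 159.251,39.902 151.557,38.344" fill="none" stroke="#000000"/>
  <polygon points="102.859,39.651 100.750,34.560 95.659,32.451 90.568,34.560 88.459,39.651 90.568,44.742 95.659,46.851 100.750,44.742" fill="none" stroke="#000000"/>
  <polygon points="147.860,88.222 149.085,105.008 136.726,116.431 120.088,113.891 111.701,99.299 117.881,83.644 133.973,78.714" fill="none" stroke="#ff8800"/>
</svg>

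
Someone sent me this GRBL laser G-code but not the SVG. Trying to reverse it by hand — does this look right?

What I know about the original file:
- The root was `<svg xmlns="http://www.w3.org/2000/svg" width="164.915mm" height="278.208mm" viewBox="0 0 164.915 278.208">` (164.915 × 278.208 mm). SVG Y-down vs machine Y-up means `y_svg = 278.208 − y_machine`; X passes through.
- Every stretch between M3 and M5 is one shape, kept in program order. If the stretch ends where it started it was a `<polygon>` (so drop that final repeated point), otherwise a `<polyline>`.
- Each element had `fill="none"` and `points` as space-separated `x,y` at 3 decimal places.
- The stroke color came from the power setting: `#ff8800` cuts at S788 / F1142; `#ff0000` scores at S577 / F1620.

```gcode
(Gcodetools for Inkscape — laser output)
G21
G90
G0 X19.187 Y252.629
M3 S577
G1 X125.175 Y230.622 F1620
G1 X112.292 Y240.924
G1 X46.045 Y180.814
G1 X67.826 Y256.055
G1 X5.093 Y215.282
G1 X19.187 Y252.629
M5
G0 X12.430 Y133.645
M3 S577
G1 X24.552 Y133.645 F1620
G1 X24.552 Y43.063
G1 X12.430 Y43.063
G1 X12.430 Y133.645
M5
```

<svg xmlns="http://www.w3.org/2000/svg" width="164.915mm" height="278.208mm" viewBox="0 0 164.915 278.208">
  <polygon points="19.187,25.579 125.175,47.586 112.292,37.284 46.045,97.394 67.826,22.153 5.093,62.926" fill="none" stroke="#ff0000"/>
  <polygon points="12.430,144.563 24.552,144.563 24.552,235.145 12.430,235.145" fill="none" stroke="#ff0000"/>
</svg>

Machine Y-up, SVG Y-down with viewBox height 278.208, so y_svg = 278.208 − y_machine; X carries over. Every run uses S577, so all elements get stroke `#ff0000` (score).

Run 1: The run returns to its start, so emit a `<polygon>` with points (Y-flipped): 19.187,25.579 125.175,47.586 112.292,37.284 46.045,97.394 67.826,22.153 5.093,62.926.

Run 2: The run returns to its start, so emit a `<polygon>` with points (Y-flipped): 12.430,144.563 24.552,144.563 24.552,235.145 12.430,235.145.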